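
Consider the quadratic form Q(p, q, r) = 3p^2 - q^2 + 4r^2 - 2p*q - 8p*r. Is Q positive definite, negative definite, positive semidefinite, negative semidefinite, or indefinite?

Write A = [[3, -1, -4], [-1, -1, 0], [-4, 0, 4]].
Applying the same elementary operations to the rows and columns of A produces a congruent diagonal matrix with entries 3, -4/3, 0.
Counting signs: 1 positive, 1 negative, 1 zero.
Hence Q is indefinite.

indefinite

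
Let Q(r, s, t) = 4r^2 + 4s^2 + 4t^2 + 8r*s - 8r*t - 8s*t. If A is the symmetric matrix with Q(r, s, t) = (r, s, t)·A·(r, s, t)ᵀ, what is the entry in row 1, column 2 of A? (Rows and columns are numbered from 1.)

4

The coefficient of r·s in Q is 8. For a symmetric A this equals A[1,2] + A[2,1] = 2·A[1,2].
So A[1,2] = 8/2 = 4.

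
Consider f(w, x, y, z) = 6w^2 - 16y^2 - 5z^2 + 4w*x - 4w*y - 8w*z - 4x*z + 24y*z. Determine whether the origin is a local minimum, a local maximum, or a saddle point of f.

saddle point

The Hessian at the origin is H = [[12, 4, -4, -8], [4, 0, 0, -4], [-4, 0, -32, 24], [-8, -4, 24, -10]].
Congruent diagonalization of H (simultaneous row and column reduction) yields pivots 12, -4/3, -32, -3/2.
So there are 1 positive, 3 negative pivots.
H is indefinite, so the origin is a saddle point.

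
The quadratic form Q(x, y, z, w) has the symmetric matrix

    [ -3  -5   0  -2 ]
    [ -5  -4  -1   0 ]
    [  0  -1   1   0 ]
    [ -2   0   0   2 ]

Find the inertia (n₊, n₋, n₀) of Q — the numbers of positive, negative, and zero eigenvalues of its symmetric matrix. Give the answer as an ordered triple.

Applying the same elementary operations to the rows and columns of A produces a congruent diagonal matrix with entries -3, 13/3, 10/13, 0.
That gives 2 positive, 1 negative, 1 zero pivots.

(2, 1, 1)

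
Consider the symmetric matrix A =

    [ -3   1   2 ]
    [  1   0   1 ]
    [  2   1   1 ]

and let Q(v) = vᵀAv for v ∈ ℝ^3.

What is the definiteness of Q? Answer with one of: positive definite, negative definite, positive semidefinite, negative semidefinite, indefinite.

indefinite

Row-reducing A symmetrically gives the diagonal entries -3, 1/3, -6.
Counting signs: 1 positive, 2 negative.
Hence Q is indefinite.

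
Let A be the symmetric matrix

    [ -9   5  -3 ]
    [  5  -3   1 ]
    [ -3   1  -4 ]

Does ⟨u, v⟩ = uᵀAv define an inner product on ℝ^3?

Congruent diagonalization of A (simultaneous row and column reduction) yields pivots -9, -2/9, -1.
Counting signs: 3 negative.
Hence Q is negative definite.
⟨·,·⟩ is an inner product exactly when A is positive definite.

no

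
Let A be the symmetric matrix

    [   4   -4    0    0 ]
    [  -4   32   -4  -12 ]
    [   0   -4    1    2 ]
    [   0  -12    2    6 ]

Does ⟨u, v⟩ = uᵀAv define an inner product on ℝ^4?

yes

Leading principal minors: Δ_1 = 4, Δ_2 = 112, Δ_3 = 48, Δ_4 = 32.
All leading principal minors are positive, so by Sylvester's criterion Q is positive definite.
⟨·,·⟩ is an inner product exactly when A is positive definite.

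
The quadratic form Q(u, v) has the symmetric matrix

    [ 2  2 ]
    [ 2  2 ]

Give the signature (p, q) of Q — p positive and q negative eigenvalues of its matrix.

Congruent diagonalization of A (simultaneous row and column reduction) yields pivots 2, 0.
So there are 1 positive, 1 zero pivots.

(1, 0)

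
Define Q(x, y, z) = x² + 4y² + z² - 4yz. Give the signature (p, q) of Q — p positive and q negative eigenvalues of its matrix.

(2, 0)

The symmetric matrix is A = [[1, 0, 0], [0, 4, -2], [0, -2, 1]].
Symmetric row and column elimination reduces A to a congruent diagonal form with pivots 1, 4, 0.
So there are 2 positive, 1 zero pivots.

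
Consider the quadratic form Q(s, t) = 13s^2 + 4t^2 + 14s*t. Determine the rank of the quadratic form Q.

2

The associated matrix is A = [[13, 7], [7, 4]].
Applying the same elementary operations to the rows and columns of A produces a congruent diagonal matrix with entries 13, 3/13.
Counting signs: 2 positive.
The rank is the number of nonzero pivots: 2.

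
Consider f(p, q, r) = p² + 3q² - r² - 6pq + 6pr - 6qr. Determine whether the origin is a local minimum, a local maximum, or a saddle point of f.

The Hessian at the origin is H = [[2, -6, 6], [-6, 6, -6], [6, -6, -2]].
Row-reducing H symmetrically gives the diagonal entries 2, -12, -8.
That gives 1 positive, 2 negative pivots.
H is indefinite, so the origin is a saddle point.

saddle point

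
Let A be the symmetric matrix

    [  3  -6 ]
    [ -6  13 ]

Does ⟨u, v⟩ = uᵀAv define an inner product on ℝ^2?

Applying the same elementary operations to the rows and columns of A produces a congruent diagonal matrix with entries 3, 1.
Counting signs: 2 positive.
Hence Q is positive definite.
⟨·,·⟩ is an inner product exactly when A is positive definite.

yes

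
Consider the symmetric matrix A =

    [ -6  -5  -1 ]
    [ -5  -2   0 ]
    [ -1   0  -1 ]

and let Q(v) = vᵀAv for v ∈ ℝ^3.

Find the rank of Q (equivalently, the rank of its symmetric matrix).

Congruent diagonalization of A (simultaneous row and column reduction) yields pivots -6, 13/6, -15/13.
That gives 1 positive, 2 negative pivots.
The rank is the number of nonzero pivots: 3.

3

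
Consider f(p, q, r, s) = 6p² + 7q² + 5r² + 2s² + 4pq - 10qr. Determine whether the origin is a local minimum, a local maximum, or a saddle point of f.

The Hessian at the origin is H = [[12, 4, 0, 0], [4, 14, -10, 0], [0, -10, 10, 0], [0, 0, 0, 4]].
Row-reducing H symmetrically gives the diagonal entries 12, 38/3, 40/19, 4.
That gives 4 positive pivots.
H is positive definite, so the origin is a strict local minimum.

local minimum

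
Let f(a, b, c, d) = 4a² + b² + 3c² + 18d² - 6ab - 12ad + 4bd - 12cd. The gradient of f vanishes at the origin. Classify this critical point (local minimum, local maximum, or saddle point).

The Hessian at the origin is H = [[8, -6, 0, -12], [-6, 2, 0, 4], [0, 0, 6, -12], [-12, 4, -12, 36]].
Row-reducing H symmetrically gives the diagonal entries 8, -5/2, 6, 4.
Counting signs: 3 positive, 1 negative.
H is indefinite, so the origin is a saddle point.

saddle point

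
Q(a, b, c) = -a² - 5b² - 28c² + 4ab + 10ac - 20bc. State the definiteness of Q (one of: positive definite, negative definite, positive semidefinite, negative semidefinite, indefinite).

negative definite

The associated matrix is A = [[-1, 2, 5], [2, -5, -10], [5, -10, -28]].
Row-reducing A symmetrically gives the diagonal entries -1, -1, -3.
Counting signs: 3 negative.
Hence Q is negative definite.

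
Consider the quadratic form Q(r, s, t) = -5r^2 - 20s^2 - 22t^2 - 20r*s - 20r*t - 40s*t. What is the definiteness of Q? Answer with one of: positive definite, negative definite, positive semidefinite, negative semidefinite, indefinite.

negative semidefinite

The associated matrix is A = [[-5, -10, -10], [-10, -20, -20], [-10, -20, -22]].
Symmetric row and column elimination reduces A to a congruent diagonal form with pivots -5, 0, -2.
So there are 2 negative, 1 zero pivots.
Hence Q is negative semidefinite.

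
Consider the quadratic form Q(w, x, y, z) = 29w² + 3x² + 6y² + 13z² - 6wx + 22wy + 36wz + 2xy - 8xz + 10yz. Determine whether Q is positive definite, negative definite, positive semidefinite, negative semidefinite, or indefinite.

positive semidefinite

Write A = [[29, -3, 11, 18], [-3, 3, 1, -4], [11, 1, 6, 5], [18, -4, 5, 13]].
Row-reducing A symmetrically gives the diagonal entries 29, 78/29, 5/39, 0.
Counting signs: 3 positive, 1 zero.
Hence Q is positive semidefinite.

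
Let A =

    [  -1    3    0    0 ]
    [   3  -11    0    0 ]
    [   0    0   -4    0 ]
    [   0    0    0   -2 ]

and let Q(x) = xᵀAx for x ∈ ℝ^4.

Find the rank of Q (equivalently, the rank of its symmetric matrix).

Congruent diagonalization of A (simultaneous row and column reduction) yields pivots -1, -2, -4, -2.
Counting signs: 4 negative.
The rank is the number of nonzero pivots: 4.

4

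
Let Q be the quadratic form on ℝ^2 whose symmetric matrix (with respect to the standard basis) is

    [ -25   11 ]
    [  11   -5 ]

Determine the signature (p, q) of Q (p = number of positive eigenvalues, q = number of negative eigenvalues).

(0, 2)

Applying the same elementary operations to the rows and columns of A produces a congruent diagonal matrix with entries -25, -4/25.
So there are 2 negative pivots.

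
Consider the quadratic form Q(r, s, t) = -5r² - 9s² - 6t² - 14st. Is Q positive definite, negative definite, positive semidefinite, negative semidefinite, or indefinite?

negative definite

The symmetric matrix of Q is A = [[-5, 0, 0], [0, -9, -7], [0, -7, -6]].
Leading principal minors: Δ_1 = -5, Δ_2 = 45, Δ_3 = -25.
The signs alternate starting with Δ_1 < 0, so by Sylvester's criterion Q is negative definite.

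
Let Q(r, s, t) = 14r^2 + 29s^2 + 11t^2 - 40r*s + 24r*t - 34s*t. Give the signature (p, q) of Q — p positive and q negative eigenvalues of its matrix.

(3, 0)

Write A = [[14, -20, 12], [-20, 29, -17], [12, -17, 11]].
Congruent diagonalization of A (simultaneous row and column reduction) yields pivots 14, 3/7, 2/3.
That gives 3 positive pivots.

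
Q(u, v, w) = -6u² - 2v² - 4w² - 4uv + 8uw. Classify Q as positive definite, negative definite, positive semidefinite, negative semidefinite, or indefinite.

Write A = [[-6, -2, 4], [-2, -2, 0], [4, 0, -4]].
Congruent diagonalization of A (simultaneous row and column reduction) yields pivots -6, -4/3, 0.
Counting signs: 2 negative, 1 zero.
Hence Q is negative semidefinite.

negative semidefinite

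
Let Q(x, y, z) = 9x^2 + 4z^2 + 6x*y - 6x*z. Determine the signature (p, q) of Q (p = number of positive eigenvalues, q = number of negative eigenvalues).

The associated matrix is A = [[9, 3, -3], [3, 0, 0], [-3, 0, 4]].
Symmetric row and column elimination reduces A to a congruent diagonal form with pivots 9, -1, 4.
Counting signs: 2 positive, 1 negative.

(2, 1)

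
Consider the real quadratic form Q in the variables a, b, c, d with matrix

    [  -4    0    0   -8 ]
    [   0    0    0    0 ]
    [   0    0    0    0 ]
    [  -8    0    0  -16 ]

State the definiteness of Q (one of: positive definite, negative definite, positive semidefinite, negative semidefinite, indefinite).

negative semidefinite

Applying the same elementary operations to the rows and columns of A produces a congruent diagonal matrix with entries -4, 0, 0, 0.
That gives 1 negative, 3 zero pivots.
Hence Q is negative semidefinite.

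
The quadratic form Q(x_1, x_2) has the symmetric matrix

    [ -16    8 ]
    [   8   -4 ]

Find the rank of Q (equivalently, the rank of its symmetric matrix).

1

Applying the same elementary operations to the rows and columns of A produces a congruent diagonal matrix with entries -16, 0.
That gives 1 negative, 1 zero pivots.
The rank is the number of nonzero pivots: 1.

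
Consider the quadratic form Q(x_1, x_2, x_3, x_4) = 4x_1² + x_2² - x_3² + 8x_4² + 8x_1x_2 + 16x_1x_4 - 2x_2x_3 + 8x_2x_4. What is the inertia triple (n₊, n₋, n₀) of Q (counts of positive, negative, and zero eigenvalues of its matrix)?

(1, 2, 1)

The symmetric matrix is A = [[4, 4, 0, 8], [4, 1, -1, 4], [0, -1, -1, 0], [8, 4, 0, 8]].
Row-reducing A symmetrically gives the diagonal entries 4, -3, -2/3, 0.
Counting signs: 1 positive, 2 negative, 1 zero.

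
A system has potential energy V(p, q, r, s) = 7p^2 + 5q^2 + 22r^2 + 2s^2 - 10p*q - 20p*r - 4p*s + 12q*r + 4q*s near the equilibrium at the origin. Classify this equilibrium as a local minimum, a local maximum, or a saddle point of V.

local minimum

The Hessian at the origin is H = [[14, -10, -20, -4], [-10, 10, 12, 4], [-20, 12, 44, 0], [-4, 4, 0, 4]].
An LDLᵀ factorisation of H has diagonal entries 14, 20/7, 68/5, 12/17.
Counting signs: 4 positive.
H is positive definite, so the origin is a strict local minimum.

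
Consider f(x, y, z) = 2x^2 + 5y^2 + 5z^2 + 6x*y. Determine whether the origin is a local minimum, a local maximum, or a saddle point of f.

The Hessian at the origin is H = [[4, 6, 0], [6, 10, 0], [0, 0, 10]].
An LDLᵀ factorisation of H has diagonal entries 4, 1, 10.
Counting signs: 3 positive.
H is positive definite, so the origin is a strict local minimum.

local minimum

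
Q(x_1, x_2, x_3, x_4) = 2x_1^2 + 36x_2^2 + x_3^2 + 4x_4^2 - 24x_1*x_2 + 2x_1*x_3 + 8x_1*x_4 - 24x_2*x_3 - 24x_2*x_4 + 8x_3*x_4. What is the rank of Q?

3

The symmetric matrix is A = [[2, -12, 1, 4], [-12, 36, -12, -12], [1, -12, 1, 4], [4, -12, 4, 4]].
Applying the same elementary operations to the rows and columns of A produces a congruent diagonal matrix with entries 2, -36, 3/2, 0.
That gives 2 positive, 1 negative, 1 zero pivots.
The rank is the number of nonzero pivots: 3.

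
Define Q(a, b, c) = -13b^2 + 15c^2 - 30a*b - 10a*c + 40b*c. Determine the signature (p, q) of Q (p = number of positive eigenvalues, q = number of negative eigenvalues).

The symmetric matrix is A = [[0, -15, -5], [-15, -13, 20], [-5, 20, 15]].
By Sylvester's law of inertia any congruent diagonalization of A has 2 positive, 1 negative and 0 zero entries.

(2, 1)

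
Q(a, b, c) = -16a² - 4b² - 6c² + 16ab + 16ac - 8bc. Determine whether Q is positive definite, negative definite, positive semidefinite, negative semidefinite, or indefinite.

The symmetric matrix is A = [[-16, 8, 8], [8, -4, -4], [8, -4, -6]].
Applying the same elementary operations to the rows and columns of A produces a congruent diagonal matrix with entries -16, 0, -2.
Counting signs: 2 negative, 1 zero.
Hence Q is negative semidefinite.

negative semidefinite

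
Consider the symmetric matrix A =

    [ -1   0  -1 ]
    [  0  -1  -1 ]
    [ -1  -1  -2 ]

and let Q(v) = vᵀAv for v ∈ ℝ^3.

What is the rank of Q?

2

Symmetric row and column elimination reduces A to a congruent diagonal form with pivots -1, -1, 0.
Counting signs: 2 negative, 1 zero.
The rank is the number of nonzero pivots: 2.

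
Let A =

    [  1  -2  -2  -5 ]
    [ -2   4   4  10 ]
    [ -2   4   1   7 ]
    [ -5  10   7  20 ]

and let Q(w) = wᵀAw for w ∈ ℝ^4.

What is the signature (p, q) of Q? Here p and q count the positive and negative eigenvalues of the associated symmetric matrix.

Congruent diagonalization of A (simultaneous row and column reduction) yields pivots 1, 0, -3, -2.
Counting signs: 1 positive, 2 negative, 1 zero.

(1, 2)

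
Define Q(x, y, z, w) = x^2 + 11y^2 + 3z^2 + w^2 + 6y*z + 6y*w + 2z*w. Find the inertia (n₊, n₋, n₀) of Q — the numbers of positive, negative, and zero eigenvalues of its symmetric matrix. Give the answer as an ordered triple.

(4, 0, 0)

The associated matrix is A = [[1, 0, 0, 0], [0, 11, 3, 3], [0, 3, 3, 1], [0, 3, 1, 1]].
Congruent diagonalization of A (simultaneous row and column reduction) yields pivots 1, 11, 24/11, 1/6.
That gives 4 positive pivots.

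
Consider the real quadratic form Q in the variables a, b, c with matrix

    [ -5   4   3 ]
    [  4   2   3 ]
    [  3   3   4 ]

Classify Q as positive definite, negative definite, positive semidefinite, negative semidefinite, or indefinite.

Row-reducing A symmetrically gives the diagonal entries -5, 26/5, 5/26.
That gives 2 positive, 1 negative pivots.
Hence Q is indefinite.

indefinite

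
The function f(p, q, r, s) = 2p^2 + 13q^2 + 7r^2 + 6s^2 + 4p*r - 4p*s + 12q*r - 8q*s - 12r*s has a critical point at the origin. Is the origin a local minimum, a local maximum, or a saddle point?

The Hessian at the origin is H = [[4, 0, 4, -4], [0, 26, 12, -8], [4, 12, 14, -12], [-4, -8, -12, 12]].
Applying the same elementary operations to the rows and columns of H produces a congruent diagonal matrix with entries 4, 26, 58/13, 40/29.
So there are 4 positive pivots.
H is positive definite, so the origin is a strict local minimum.

local minimum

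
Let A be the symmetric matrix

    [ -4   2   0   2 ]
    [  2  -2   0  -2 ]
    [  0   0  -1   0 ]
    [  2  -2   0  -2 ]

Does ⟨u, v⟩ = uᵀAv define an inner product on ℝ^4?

no

Row-reducing A symmetrically gives the diagonal entries -4, -1, -1, 0.
So there are 3 negative, 1 zero pivots.
Hence Q is negative semidefinite.
⟨·,·⟩ is an inner product exactly when A is positive definite.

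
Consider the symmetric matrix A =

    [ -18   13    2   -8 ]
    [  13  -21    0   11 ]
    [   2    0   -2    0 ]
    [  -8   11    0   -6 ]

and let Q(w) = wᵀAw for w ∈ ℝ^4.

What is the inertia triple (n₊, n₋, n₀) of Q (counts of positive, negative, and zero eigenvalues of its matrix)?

(0, 4, 0)

An LDLᵀ factorisation of A has diagonal entries -18, -209/18, -334/209, -10/167.
So there are 4 negative pivots.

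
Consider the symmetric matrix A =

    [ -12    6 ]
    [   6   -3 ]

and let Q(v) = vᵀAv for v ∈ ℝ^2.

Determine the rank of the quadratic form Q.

Applying the same elementary operations to the rows and columns of A produces a congruent diagonal matrix with entries -12, 0.
So there are 1 negative, 1 zero pivots.
The rank is the number of nonzero pivots: 1.

1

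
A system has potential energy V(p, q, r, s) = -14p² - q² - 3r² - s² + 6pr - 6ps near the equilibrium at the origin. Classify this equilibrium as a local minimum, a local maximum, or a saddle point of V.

local maximum

The Hessian at the origin is H = [[-28, 0, 6, -6], [0, -2, 0, 0], [6, 0, -6, 0], [-6, 0, 0, -2]].
Symmetric row and column elimination reduces H to a congruent diagonal form with pivots -28, -2, -33/7, -4/11.
That gives 4 negative pivots.
H is negative definite, so the origin is a strict local maximum.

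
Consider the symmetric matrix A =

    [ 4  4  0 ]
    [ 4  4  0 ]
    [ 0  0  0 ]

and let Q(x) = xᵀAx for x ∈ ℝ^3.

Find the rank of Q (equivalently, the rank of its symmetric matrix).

1

Symmetric row and column elimination reduces A to a congruent diagonal form with pivots 4, 0, 0.
That gives 1 positive, 2 zero pivots.
The rank is the number of nonzero pivots: 1.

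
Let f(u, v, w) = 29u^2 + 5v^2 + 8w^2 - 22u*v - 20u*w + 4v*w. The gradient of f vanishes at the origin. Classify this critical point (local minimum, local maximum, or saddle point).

The Hessian at the origin is H = [[58, -22, -20], [-22, 10, 4], [-20, 4, 16]].
Applying the same elementary operations to the rows and columns of H produces a congruent diagonal matrix with entries 58, 48/29, 4/3.
So there are 3 positive pivots.
H is positive definite, so the origin is a strict local minimum.

local minimum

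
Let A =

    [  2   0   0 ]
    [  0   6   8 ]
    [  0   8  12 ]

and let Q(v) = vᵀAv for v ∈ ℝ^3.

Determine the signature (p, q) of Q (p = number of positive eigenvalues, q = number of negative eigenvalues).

An LDLᵀ factorisation of A has diagonal entries 2, 6, 4/3.
Counting signs: 3 positive.

(3, 0)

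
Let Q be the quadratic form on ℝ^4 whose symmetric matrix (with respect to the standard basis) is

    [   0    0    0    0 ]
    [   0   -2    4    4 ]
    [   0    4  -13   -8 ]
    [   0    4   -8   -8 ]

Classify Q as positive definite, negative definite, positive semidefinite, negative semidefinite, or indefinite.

Symmetric row and column elimination reduces A to a congruent diagonal form with pivots 0, -2, -5, 0.
That gives 2 negative, 2 zero pivots.
Hence Q is negative semidefinite.

negative semidefinite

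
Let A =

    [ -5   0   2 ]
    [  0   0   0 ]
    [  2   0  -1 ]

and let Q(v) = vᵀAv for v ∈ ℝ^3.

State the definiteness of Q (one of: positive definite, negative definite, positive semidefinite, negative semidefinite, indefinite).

negative semidefinite

Row-reducing A symmetrically gives the diagonal entries -5, 0, -1/5.
Counting signs: 2 negative, 1 zero.
Hence Q is negative semidefinite.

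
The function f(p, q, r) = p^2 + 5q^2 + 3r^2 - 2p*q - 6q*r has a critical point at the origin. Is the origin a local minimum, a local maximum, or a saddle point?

local minimum

The Hessian at the origin is H = [[2, -2, 0], [-2, 10, -6], [0, -6, 6]].
Congruent diagonalization of H (simultaneous row and column reduction) yields pivots 2, 8, 3/2.
Counting signs: 3 positive.
H is positive definite, so the origin is a strict local minimum.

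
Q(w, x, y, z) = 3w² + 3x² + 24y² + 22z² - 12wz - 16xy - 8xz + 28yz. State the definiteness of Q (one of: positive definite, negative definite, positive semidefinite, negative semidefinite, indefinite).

positive definite

The symmetric matrix of Q is A = [[3, 0, 0, -6], [0, 3, -8, -4], [0, -8, 24, 14], [-6, -4, 14, 22]].
Leading principal minors: Δ_1 = 3, Δ_2 = 9, Δ_3 = 24, Δ_4 = 12.
All leading principal minors are positive, so by Sylvester's criterion Q is positive definite.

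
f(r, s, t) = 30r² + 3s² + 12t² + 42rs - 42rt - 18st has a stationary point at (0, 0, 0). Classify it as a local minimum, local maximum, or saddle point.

The Hessian at the origin is H = [[60, 42, -42], [42, 6, -18], [-42, -18, 24]].
Row-reducing H symmetrically gives the diagonal entries 60, -117/5, 2/13.
That gives 2 positive, 1 negative pivots.
H is indefinite, so the origin is a saddle point.

saddle point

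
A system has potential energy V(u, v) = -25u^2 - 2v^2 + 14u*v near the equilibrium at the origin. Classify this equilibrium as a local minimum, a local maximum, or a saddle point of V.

The Hessian at the origin is H = [[-50, 14], [14, -4]].
det H = -50·-4 − (14)² = 4 > 0 and H[1,1] = -50 < 0, so H is negative definite.
Therefore the origin is a local maximum.

local maximum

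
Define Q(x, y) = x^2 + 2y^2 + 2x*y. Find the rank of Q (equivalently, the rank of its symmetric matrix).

2

The symmetric matrix is A = [[1, 1], [1, 2]].
Row-reducing A symmetrically gives the diagonal entries 1, 1.
Counting signs: 2 positive.
The rank is the number of nonzero pivots: 2.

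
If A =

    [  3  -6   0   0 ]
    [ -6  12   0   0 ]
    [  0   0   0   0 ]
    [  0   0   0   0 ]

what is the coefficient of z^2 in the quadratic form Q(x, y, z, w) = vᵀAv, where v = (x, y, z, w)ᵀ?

0

The coefficient of z^2 is the diagonal entry A[3,3] = 0.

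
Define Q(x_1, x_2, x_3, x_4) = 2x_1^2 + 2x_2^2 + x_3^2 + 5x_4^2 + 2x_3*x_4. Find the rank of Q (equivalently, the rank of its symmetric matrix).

Write A = [[2, 0, 0, 0], [0, 2, 0, 0], [0, 0, 1, 1], [0, 0, 1, 5]].
Row-reducing A symmetrically gives the diagonal entries 2, 2, 1, 4.
That gives 4 positive pivots.
The rank is the number of nonzero pivots: 4.

4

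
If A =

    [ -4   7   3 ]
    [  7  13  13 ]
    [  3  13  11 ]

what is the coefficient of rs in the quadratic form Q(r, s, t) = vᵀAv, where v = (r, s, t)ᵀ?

14

The coefficient of rs is A[1,2] + A[2,1] = 2·7 = 14.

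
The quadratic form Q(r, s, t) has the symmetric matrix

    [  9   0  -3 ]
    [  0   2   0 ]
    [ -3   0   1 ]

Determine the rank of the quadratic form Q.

Applying the same elementary operations to the rows and columns of A produces a congruent diagonal matrix with entries 9, 2, 0.
That gives 2 positive, 1 zero pivots.
The rank is the number of nonzero pivots: 2.

2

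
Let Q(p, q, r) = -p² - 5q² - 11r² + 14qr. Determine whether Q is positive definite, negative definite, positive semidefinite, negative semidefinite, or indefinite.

The symmetric matrix of Q is A = [[-1, 0, 0], [0, -5, 7], [0, 7, -11]].
Leading principal minors: Δ_1 = -1, Δ_2 = 5, Δ_3 = -6.
The signs alternate starting with Δ_1 < 0, so by Sylvester's criterion Q is negative definite.

negative definite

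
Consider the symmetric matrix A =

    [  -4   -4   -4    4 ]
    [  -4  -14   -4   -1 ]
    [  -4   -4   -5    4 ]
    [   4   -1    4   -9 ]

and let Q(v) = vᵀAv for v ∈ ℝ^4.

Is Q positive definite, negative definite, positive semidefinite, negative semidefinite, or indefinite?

negative definite

Row-reducing A symmetrically gives the diagonal entries -4, -10, -1, -5/2.
That gives 4 negative pivots.
Hence Q is negative definite.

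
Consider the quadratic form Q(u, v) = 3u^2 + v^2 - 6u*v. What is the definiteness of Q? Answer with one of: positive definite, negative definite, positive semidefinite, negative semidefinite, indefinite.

indefinite

The symmetric matrix of Q is [[3, -3], [-3, 1]].
For the 2×2 matrix [[3, -3], [-3, 1]]: det = 3·1 − (-3)² = -6, trace = 4.
det < 0 so the eigenvalues have opposite signs; the form is indefinite.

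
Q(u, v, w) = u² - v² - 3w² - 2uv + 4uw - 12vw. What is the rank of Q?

The symmetric matrix is A = [[1, -1, 2], [-1, -1, -6], [2, -6, -3]].
An LDLᵀ factorisation of A has diagonal entries 1, -2, 1.
Counting signs: 2 positive, 1 negative.
The rank is the number of nonzero pivots: 3.

3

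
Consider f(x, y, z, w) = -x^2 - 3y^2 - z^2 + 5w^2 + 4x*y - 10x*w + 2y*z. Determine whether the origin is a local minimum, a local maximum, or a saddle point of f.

The Hessian at the origin is H = [[-2, 4, 0, -10], [4, -6, 2, 0], [0, 2, -2, 0], [-10, 0, 0, 10]].
Row-reducing H symmetrically gives the diagonal entries -2, 2, -4, -40.
So there are 1 positive, 3 negative pivots.
H is indefinite, so the origin is a saddle point.

saddle point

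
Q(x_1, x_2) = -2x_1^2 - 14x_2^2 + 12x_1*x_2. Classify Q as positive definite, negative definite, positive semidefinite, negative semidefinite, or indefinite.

indefinite

The symmetric matrix of Q is [[-2, 6], [6, -14]].
For the 2×2 matrix [[-2, 6], [6, -14]]: det = -2·-14 − (6)² = -8, trace = -16.
det < 0 so the eigenvalues have opposite signs; the form is indefinite.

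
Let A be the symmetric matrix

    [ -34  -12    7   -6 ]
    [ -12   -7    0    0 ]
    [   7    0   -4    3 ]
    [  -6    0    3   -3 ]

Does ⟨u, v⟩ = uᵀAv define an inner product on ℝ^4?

no

An LDLᵀ factorisation of A has diagonal entries -34, -47/17, -33/94, -3/11.
That gives 4 negative pivots.
Hence Q is negative definite.
⟨·,·⟩ is an inner product exactly when A is positive definite.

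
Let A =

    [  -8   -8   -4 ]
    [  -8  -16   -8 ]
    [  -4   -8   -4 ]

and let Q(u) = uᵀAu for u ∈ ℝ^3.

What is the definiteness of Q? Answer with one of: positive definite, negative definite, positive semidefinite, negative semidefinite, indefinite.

Symmetric row and column elimination reduces A to a congruent diagonal form with pivots -8, -8, 0.
So there are 2 negative, 1 zero pivots.
Hence Q is negative semidefinite.

negative semidefinite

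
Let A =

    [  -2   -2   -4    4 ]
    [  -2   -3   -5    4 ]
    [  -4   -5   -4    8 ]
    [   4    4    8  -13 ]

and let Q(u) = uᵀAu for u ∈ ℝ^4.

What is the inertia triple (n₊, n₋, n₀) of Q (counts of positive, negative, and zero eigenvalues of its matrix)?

(1, 3, 0)

Symmetric row and column elimination reduces A to a congruent diagonal form with pivots -2, -1, 5, -5.
So there are 1 positive, 3 negative pivots.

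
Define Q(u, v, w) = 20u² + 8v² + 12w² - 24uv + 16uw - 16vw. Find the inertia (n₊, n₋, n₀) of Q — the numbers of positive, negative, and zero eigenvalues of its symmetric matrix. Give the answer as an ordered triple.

The symmetric matrix is A = [[20, -12, 8], [-12, 8, -8], [8, -8, 12]].
An LDLᵀ factorisation of A has diagonal entries 20, 4/5, -4.
So there are 2 positive, 1 negative pivots.

(2, 1, 0)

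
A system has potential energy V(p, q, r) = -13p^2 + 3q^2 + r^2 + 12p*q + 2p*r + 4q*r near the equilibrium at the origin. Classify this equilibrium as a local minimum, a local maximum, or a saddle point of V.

The Hessian at the origin is H = [[-26, 12, 2], [12, 6, 4], [2, 4, 2]].
Row-reducing H symmetrically gives the diagonal entries -26, 150/13, 4/75.
Counting signs: 2 positive, 1 negative.
H is indefinite, so the origin is a saddle point.

saddle point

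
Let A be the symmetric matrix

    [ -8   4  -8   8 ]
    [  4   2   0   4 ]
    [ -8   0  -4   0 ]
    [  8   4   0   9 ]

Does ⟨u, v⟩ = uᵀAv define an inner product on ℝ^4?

no

Applying the same elementary operations to the rows and columns of A produces a congruent diagonal matrix with entries -8, 4, 0, 1.
That gives 2 positive, 1 negative, 1 zero pivots.
Hence Q is indefinite.
⟨·,·⟩ is an inner product exactly when A is positive definite.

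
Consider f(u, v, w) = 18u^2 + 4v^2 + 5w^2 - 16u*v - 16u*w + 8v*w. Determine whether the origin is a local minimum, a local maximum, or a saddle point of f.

The Hessian at the origin is H = [[36, -16, -16], [-16, 8, 8], [-16, 8, 10]].
An LDLᵀ factorisation of H has diagonal entries 36, 8/9, 2.
That gives 3 positive pivots.
H is positive definite, so the origin is a strict local minimum.

local minimum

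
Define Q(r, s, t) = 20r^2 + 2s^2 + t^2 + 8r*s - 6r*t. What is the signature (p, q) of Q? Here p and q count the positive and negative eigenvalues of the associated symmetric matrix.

(3, 0)

The symmetric matrix is A = [[20, 4, -3], [4, 2, 0], [-3, 0, 1]].
Congruent diagonalization of A (simultaneous row and column reduction) yields pivots 20, 6/5, 1/4.
Counting signs: 3 positive.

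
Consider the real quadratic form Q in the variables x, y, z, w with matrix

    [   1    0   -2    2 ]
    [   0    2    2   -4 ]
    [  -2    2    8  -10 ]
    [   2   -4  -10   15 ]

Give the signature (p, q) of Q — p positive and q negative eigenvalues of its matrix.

(4, 0)

An LDLᵀ factorisation of A has diagonal entries 1, 2, 2, 1.
So there are 4 positive pivots.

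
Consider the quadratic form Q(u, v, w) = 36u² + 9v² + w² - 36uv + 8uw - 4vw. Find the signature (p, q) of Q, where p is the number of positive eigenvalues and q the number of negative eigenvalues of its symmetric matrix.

The symmetric matrix is A = [[36, -18, 4], [-18, 9, -2], [4, -2, 1]].
Row-reducing A symmetrically gives the diagonal entries 36, 0, 5/9.
Counting signs: 2 positive, 1 zero.

(2, 0)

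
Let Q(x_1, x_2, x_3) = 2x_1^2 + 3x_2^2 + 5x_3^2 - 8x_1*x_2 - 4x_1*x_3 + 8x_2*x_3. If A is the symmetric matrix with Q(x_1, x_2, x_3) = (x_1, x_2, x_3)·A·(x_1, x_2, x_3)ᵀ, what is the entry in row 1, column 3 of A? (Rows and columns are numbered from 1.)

The coefficient of x_1·x_3 in Q is -4. For a symmetric A this equals A[1,3] + A[3,1] = 2·A[1,3].
So A[1,3] = -4/2 = -2.

-2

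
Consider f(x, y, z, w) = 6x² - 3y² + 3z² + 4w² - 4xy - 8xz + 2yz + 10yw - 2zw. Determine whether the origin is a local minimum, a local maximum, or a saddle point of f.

saddle point

The Hessian at the origin is H = [[12, -4, -8, 0], [-4, -6, 2, 10], [-8, 2, 6, -2], [0, 10, -2, 8]].
Congruent diagonalization of H (simultaneous row and column reduction) yields pivots 12, -22/3, 8/11, 10.
So there are 3 positive, 1 negative pivots.
H is indefinite, so the origin is a saddle point.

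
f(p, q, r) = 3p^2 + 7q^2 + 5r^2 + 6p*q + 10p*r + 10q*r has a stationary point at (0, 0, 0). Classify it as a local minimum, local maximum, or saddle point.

The Hessian at the origin is H = [[6, 6, 10], [6, 14, 10], [10, 10, 10]].
An LDLᵀ factorisation of H has diagonal entries 6, 8, -20/3.
Counting signs: 2 positive, 1 negative.
H is indefinite, so the origin is a saddle point.

saddle point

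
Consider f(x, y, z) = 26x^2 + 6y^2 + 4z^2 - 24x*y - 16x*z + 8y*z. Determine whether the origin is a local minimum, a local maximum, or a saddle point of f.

The Hessian at the origin is H = [[52, -24, -16], [-24, 12, 8], [-16, 8, 8]].
Row-reducing H symmetrically gives the diagonal entries 52, 12/13, 8/3.
That gives 3 positive pivots.
H is positive definite, so the origin is a strict local minimum.

local minimum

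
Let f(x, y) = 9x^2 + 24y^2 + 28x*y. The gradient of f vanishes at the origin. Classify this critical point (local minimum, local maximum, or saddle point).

The Hessian at the origin is H = [[18, 28], [28, 48]].
det H = 18·48 − (28)² = 80 > 0 and H[1,1] = 18 > 0, so H is positive definite.
Therefore the origin is a local minimum.

local minimum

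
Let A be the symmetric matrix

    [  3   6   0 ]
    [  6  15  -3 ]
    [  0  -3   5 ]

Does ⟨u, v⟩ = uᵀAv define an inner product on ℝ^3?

Symmetric row and column elimination reduces A to a congruent diagonal form with pivots 3, 3, 2.
That gives 3 positive pivots.
Hence Q is positive definite.
⟨·,·⟩ is an inner product exactly when A is positive definite.

yes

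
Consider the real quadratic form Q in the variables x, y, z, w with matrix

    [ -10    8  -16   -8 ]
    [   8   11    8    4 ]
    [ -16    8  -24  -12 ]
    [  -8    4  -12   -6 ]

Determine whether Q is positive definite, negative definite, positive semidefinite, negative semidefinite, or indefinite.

indefinite

Symmetric row and column elimination reduces A to a congruent diagonal form with pivots -10, 87/5, 8/29, 0.
So there are 2 positive, 1 negative, 1 zero pivots.
Hence Q is indefinite.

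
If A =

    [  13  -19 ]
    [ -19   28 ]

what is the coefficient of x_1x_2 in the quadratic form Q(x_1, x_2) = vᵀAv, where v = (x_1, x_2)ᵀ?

-38

The coefficient of x_1x_2 is A[1,2] + A[2,1] = 2·(-19) = -38.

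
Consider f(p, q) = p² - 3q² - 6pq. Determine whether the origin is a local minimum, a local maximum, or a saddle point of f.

saddle point

The Hessian at the origin is H = [[2, -6], [-6, -6]].
det H = 2·-6 − (-6)² = -48 < 0, so H is indefinite.
Therefore the origin is a saddle point.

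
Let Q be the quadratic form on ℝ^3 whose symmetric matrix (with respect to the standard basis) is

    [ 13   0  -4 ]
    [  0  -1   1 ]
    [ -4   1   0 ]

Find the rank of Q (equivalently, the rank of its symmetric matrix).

Symmetric row and column elimination reduces A to a congruent diagonal form with pivots 13, -1, -3/13.
So there are 1 positive, 2 negative pivots.
The rank is the number of nonzero pivots: 3.

3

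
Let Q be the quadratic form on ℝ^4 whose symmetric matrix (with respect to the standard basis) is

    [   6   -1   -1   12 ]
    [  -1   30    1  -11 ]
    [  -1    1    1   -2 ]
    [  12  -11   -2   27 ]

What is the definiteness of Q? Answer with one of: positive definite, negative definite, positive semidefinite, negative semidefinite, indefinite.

positive definite

Leading principal minors: Δ_1 = 6, Δ_2 = 179, Δ_3 = 145, Δ_4 = 30.
All leading principal minors are positive, so by Sylvester's criterion Q is positive definite.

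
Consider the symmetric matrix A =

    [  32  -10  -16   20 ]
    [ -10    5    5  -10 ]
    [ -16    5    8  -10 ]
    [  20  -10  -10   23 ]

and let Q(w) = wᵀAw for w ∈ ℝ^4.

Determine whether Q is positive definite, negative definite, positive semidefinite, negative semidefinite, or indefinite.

positive semidefinite

Congruent diagonalization of A (simultaneous row and column reduction) yields pivots 32, 15/8, 0, 3.
That gives 3 positive, 1 zero pivots.
Hence Q is positive semidefinite.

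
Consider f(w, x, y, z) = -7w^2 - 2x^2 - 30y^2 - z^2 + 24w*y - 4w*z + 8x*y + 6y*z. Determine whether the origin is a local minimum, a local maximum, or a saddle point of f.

local maximum

The Hessian at the origin is H = [[-14, 0, 24, -4], [0, -4, 8, 0], [24, 8, -60, 6], [-4, 0, 6, -2]].
Row-reducing H symmetrically gives the diagonal entries -14, -4, -20/7, -3/5.
Counting signs: 4 negative.
H is negative definite, so the origin is a strict local maximum.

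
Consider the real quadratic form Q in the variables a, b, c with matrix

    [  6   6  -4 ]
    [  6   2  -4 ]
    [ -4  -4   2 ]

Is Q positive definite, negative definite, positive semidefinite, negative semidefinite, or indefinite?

An LDLᵀ factorisation of A has diagonal entries 6, -4, -2/3.
That gives 1 positive, 2 negative pivots.
Hence Q is indefinite.

indefinite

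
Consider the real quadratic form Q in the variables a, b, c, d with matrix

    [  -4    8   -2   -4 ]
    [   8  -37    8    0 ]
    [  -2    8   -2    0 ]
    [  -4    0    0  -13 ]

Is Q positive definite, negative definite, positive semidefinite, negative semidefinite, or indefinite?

negative definite

Leading principal minors: Δ_1 = -4, Δ_2 = 84, Δ_3 = -20, Δ_4 = 100.
The signs alternate starting with Δ_1 < 0, so by Sylvester's criterion Q is negative definite.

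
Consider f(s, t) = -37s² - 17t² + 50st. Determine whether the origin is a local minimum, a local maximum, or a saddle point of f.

The Hessian at the origin is H = [[-74, 50], [50, -34]].
det H = -74·-34 − (50)² = 16 > 0 and H[1,1] = -74 < 0, so H is negative definite.
Therefore the origin is a local maximum.

local maximum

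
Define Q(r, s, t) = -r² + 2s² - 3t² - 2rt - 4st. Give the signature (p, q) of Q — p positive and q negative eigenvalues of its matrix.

Write A = [[-1, 0, -1], [0, 2, -2], [-1, -2, -3]].
Congruent diagonalization of A (simultaneous row and column reduction) yields pivots -1, 2, -4.
So there are 1 positive, 2 negative pivots.

(1, 2)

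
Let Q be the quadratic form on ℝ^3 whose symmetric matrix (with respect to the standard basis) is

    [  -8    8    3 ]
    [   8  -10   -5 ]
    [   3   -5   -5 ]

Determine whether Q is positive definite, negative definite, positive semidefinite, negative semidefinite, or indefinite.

Congruent diagonalization of A (simultaneous row and column reduction) yields pivots -8, -2, -15/8.
That gives 3 negative pivots.
Hence Q is negative definite.

negative definite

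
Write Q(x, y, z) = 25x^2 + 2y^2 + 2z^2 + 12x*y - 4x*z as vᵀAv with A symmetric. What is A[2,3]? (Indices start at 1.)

0

The coefficient of y·z in Q is 0. For a symmetric A this equals A[2,3] + A[3,2] = 2·A[2,3].
So A[2,3] = 0/2 = 0.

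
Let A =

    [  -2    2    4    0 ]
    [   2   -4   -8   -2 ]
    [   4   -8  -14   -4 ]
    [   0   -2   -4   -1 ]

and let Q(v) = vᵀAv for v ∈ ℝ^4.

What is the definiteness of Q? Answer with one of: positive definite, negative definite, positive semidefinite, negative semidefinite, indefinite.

Congruent diagonalization of A (simultaneous row and column reduction) yields pivots -2, -2, 2, 1.
Counting signs: 2 positive, 2 negative.
Hence Q is indefinite.

indefinite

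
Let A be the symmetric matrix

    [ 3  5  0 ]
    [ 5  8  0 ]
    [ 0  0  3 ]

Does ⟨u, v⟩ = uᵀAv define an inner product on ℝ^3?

An LDLᵀ factorisation of A has diagonal entries 3, -1/3, 3.
Counting signs: 2 positive, 1 negative.
Hence Q is indefinite.
⟨·,·⟩ is an inner product exactly when A is positive definite.

no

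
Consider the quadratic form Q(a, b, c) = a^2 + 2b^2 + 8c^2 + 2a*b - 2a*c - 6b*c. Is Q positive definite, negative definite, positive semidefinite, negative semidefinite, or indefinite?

positive definite

The associated matrix is A = [[1, 1, -1], [1, 2, -3], [-1, -3, 8]].
Congruent diagonalization of A (simultaneous row and column reduction) yields pivots 1, 1, 3.
That gives 3 positive pivots.
Hence Q is positive definite.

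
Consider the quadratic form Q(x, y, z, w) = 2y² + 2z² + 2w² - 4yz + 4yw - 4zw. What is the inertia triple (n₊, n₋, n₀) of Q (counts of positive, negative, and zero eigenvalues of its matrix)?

The symmetric matrix is A = [[0, 0, 0, 0], [0, 2, -2, 2], [0, -2, 2, -2], [0, 2, -2, 2]].
Row-reducing A symmetrically gives the diagonal entries 0, 2, 0, 0.
That gives 1 positive, 3 zero pivots.

(1, 0, 3)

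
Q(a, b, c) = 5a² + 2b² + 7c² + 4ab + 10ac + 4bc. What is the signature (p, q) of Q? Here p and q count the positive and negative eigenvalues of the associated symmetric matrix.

Write A = [[5, 2, 5], [2, 2, 2], [5, 2, 7]].
Symmetric row and column elimination reduces A to a congruent diagonal form with pivots 5, 6/5, 2.
Counting signs: 3 positive.

(3, 0)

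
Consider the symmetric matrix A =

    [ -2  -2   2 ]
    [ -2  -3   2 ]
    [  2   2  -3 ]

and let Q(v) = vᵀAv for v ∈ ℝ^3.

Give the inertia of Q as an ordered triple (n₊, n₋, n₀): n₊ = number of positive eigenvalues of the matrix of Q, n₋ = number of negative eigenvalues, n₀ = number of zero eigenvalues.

(0, 3, 0)

Symmetric row and column elimination reduces A to a congruent diagonal form with pivots -2, -1, -1.
So there are 3 negative pivots.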